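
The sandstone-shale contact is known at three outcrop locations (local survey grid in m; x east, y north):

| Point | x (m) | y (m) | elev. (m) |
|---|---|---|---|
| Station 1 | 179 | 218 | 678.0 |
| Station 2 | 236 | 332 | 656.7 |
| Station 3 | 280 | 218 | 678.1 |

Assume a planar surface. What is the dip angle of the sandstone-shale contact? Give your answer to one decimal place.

10.6°

Let the plane be z = a·x + b·y + c.
Station 2−Station 1: 57a + 114b = −21.3;  Station 3−Station 1: 101a + 0b = 0.1.
Solving gives a = 0.00099, b = −0.18734.
Gradient magnitude |∇z| = √(a² + b²) = √(0.00000 + 0.03510) = 0.18734.
True dip = arctan(0.18734) = 10.6°, dipping toward N (azimuth ≈ 360°).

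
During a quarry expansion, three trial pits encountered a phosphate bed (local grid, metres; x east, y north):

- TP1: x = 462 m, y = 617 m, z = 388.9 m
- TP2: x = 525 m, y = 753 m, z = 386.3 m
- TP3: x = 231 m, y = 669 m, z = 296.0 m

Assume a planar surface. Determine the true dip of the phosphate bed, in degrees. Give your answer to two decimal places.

22.07°

Two edge vectors: TP1→TP2 = (63, 136, -2.6), TP1→TP3 = (-231, 52, -92.9).
Normal n = (TP1→TP2) × (TP1→TP3) = (-12499.2, 6453.3, 34692).
So ∂z/∂x = −n_x/n_z = 0.36029 and ∂z/∂y = −n_y/n_z = −0.18602.
Gradient magnitude |∇z| = √(a² + b²) = √(0.12981 + 0.03460) = 0.40548.
True dip = arctan(0.40548) = 22.07°, dipping toward WNW (azimuth ≈ 297°).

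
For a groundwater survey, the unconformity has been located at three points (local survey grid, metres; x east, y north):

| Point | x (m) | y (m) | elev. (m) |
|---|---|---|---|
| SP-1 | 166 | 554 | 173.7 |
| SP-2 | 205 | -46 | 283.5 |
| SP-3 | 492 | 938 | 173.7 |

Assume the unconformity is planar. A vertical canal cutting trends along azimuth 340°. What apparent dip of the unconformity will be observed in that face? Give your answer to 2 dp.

12.86°

Two edge vectors: SP-1→SP-2 = (39, -600, 109.8), SP-1→SP-3 = (326, 384, 0).
Normal n = (SP-1→SP-2) × (SP-1→SP-3) = (-42163.2, 35794.8, 210576).
So ∂z/∂x = −n_x/n_z = 0.20023 and ∂z/∂y = −n_y/n_z = −0.16999.
Unit vector along 340° is (sin 340°, cos 340°) = (-0.3420, 0.9397).
Slope in that direction = a·(-0.3420) + b·(0.9397) = −0.22822.
Apparent dip = arctan|0.22822| = 12.86° (true dip is 14.7°, so apparent ≤ true as expected).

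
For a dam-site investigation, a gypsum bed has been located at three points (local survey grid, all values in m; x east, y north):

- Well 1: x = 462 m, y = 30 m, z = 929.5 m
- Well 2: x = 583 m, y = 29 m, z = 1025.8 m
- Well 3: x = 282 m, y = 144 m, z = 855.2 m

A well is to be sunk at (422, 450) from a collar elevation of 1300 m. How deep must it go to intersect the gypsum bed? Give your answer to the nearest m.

145 m

Two edge vectors: Well 1→Well 2 = (121, -1, 96.3), Well 1→Well 3 = (-180, 114, -74.3).
Normal n = (Well 1→Well 2) × (Well 1→Well 3) = (-10903.9, -8343.7, 13614).
So ∂z/∂x = −n_x/n_z = 0.80093 and ∂z/∂y = −n_y/n_z = 0.61288.
Intercept c from Well 1: 929.5 − 370.03 − 18.39 = 541.08.
At (422, 450): z_contact = 338.0 + 275.8 + 541.08 = 1154.9 m.
Depth below ground = 1300 − 1154.9 = 145 m.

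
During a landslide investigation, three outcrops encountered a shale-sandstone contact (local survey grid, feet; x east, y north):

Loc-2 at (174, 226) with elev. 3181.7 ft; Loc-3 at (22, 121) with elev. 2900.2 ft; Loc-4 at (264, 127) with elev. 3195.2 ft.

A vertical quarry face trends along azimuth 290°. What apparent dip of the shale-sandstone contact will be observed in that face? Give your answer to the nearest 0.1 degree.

38.6°

Two edge vectors: Loc-2→Loc-3 = (-152, -105, -281.5), Loc-2→Loc-4 = (90, -99, 13.5).
Normal n = (Loc-2→Loc-3) × (Loc-2→Loc-4) = (-29286, -23283, 24498).
So ∂z/∂x = −n_x/n_z = 1.19544 and ∂z/∂y = −n_y/n_z = 0.95040.
Unit vector along 290° is (sin 290°, cos 290°) = (-0.9397, 0.3420).
Slope in that direction = a·(-0.9397) + b·(0.3420) = −0.79829.
Apparent dip = arctan|0.79829| = 38.6° (true dip is 56.8°, so apparent ≤ true as expected).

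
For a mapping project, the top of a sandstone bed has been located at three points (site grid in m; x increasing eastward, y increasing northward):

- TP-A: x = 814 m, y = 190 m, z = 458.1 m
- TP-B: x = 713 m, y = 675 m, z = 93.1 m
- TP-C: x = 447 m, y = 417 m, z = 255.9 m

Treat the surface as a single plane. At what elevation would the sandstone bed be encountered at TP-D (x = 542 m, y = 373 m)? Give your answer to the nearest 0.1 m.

Two edge vectors: TP-A→TP-B = (-101, 485, -365), TP-A→TP-C = (-367, 227, -202.2).
Normal n = (TP-A→TP-B) × (TP-A→TP-C) = (-15212, 113532.8, 155068).
So ∂z/∂x = −n_x/n_z = 0.09810 and ∂z/∂y = −n_y/n_z = −0.73215.
Intercept c from TP-A: 458.1 − 79.85 + 139.11 = 517.36.
At (542, 373): z = 53.2 − 273.1 + 517.36 = 297.4 m.

297.4 m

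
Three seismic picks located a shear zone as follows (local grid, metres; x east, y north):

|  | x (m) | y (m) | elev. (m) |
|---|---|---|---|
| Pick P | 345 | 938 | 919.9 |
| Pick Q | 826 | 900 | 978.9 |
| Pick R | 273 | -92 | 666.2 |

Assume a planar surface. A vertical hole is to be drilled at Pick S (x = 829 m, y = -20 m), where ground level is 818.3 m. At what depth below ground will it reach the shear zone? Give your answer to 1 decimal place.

Let the plane be z = a·x + b·y + c.
Pick Q−Pick P: 481a − 38b = 59;  Pick R−Pick P: −72a − 1030b = −253.7.
Solving gives a = 0.14134, b = 0.23643.
Then c = 919.9 − a·345 − b·938 = 649.37.
At (829, -20): z_contact = 117.17 − 4.73 + 649.37 = 761.81 m.
Depth below ground = 818.3 − 761.81 = 56.5 m.

56.5 m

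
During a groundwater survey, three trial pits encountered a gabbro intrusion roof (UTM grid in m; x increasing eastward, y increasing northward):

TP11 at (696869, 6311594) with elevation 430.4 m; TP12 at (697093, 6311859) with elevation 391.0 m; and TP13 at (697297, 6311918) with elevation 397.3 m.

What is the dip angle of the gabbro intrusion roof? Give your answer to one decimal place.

Let the plane be z = a·x + b·y + c.
TP12−TP11: 224a + 265b = −39.4;  TP13−TP11: 428a + 324b = −33.1.
Solving gives a = 0.09779, b = −0.23134.
Gradient magnitude |∇z| = √(a² + b²) = √(0.00956 + 0.05352) = 0.25116.
True dip = arctan(0.25116) = 14.1°, dipping toward NNW (azimuth ≈ 337°).

14.1°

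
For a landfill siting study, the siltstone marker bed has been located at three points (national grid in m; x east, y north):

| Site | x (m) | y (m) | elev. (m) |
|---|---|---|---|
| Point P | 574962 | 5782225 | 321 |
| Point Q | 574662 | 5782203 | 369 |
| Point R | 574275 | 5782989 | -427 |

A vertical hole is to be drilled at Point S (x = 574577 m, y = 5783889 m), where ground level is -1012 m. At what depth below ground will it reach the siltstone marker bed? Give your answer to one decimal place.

Two edge vectors: Point P→Point Q = (-300, -22, 48), Point P→Point R = (-687, 764, -748).
Normal n = (Point P→Point Q) × (Point P→Point R) = (-20216, -257376, -244314).
So ∂z/∂x = −n_x/n_z = −0.082745974 and ∂z/∂y = −n_y/n_z = −1.053463985.
Intercept c from Point P: 321 + 47575.79 + 6091365.79 = 6139262.58.
At (574577, 5783889): z_contact = −47543.93 − 6093118.75 + 6139262.58 = -1400.11 m.
Depth below ground = -1012 − (-1400.11) = 388.1 m.

388.1 m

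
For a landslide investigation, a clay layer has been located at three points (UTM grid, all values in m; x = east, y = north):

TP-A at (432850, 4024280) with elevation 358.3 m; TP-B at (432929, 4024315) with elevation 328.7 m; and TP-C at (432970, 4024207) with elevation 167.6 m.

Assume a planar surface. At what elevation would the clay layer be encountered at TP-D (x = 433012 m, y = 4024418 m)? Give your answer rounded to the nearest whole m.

Two edge vectors: TP-A→TP-B = (79, 35, -29.6), TP-A→TP-C = (120, -73, -190.7).
Normal n = (TP-A→TP-B) × (TP-A→TP-C) = (-8835.3, 11513.3, -9967).
So ∂z/∂x = −n_x/n_z = −0.88645530 and ∂z/∂y = −n_y/n_z = 1.15514197.
Intercept c from TP-A: 358.3 + 383702.18 − 4648614.72 = −4264554.24.
At (433012, 4024418): z = −383845.8 + 4648774.1 − 4264554.24 = 374.1 m.

374 m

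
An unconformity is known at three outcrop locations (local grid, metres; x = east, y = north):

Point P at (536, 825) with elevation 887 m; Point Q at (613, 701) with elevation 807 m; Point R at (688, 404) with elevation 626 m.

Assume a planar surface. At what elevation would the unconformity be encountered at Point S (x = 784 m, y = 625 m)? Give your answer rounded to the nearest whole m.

746 m

Two edge vectors: Point P→Point Q = (77, -124, -80), Point P→Point R = (152, -421, -261).
Normal n = (Point P→Point Q) × (Point P→Point R) = (-1316, 7937, -13569).
So ∂z/∂x = −n_x/n_z = −0.09699 and ∂z/∂y = −n_y/n_z = 0.58494.
Intercept c from Point P: 887 + 51.98 − 482.57 = 456.41.
At (784, 625): z = −76.0 + 365.6 + 456.41 = 746.0 m.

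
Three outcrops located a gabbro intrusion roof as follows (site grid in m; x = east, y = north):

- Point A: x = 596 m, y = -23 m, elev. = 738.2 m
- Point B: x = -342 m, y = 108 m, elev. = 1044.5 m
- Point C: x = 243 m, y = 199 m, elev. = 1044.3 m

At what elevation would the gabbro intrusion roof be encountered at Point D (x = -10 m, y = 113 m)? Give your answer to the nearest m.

Two edge vectors: Point A→Point B = (-938, 131, 306.3), Point A→Point C = (-353, 222, 306.1).
Normal n = (Point A→Point B) × (Point A→Point C) = (-27899.5, 178997.9, -161993).
So ∂z/∂x = −n_x/n_z = −0.17223 and ∂z/∂y = −n_y/n_z = 1.10497.
Intercept c from Point A: 738.2 + 102.65 + 25.41 = 866.26.
At (-10, 113): z = 1.7 + 124.9 + 866.26 = 992.8 m.

993 m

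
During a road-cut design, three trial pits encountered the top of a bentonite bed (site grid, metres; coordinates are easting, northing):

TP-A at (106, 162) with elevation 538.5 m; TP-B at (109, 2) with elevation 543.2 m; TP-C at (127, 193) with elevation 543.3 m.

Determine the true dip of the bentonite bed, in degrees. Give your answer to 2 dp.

14.88°

Let the plane be z = a·easting + b·northing + c.
TP-B−TP-A: 3a − 160b = 4.7;  TP-C−TP-A: 21a + 31b = 4.8.
Solving gives a = 0.26461, b = −0.02441.
Gradient magnitude |∇z| = √(a² + b²) = √(0.07002 + 0.00060) = 0.26573.
True dip = arctan(0.26573) = 14.88°, dipping toward W (azimuth ≈ 275°).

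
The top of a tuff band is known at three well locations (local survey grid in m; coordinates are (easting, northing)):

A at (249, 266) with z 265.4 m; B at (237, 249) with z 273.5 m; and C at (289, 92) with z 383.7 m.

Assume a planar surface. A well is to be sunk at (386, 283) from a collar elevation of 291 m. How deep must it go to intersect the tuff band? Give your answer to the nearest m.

7 m

Let the plane be z = a·E + b·N + c.
B−A: −12a − 17b = 8.1;  C−A: 40a − 174b = 118.3.
Solving gives a = 0.21738, b = −0.62991.
Then c = 265.4 − a·249 − b·266 = 378.83.
At (386, 283): z_contact = 83.9 − 178.3 + 378.83 = 284.5 m.
Depth below ground = 291 − 284.5 = 7 m.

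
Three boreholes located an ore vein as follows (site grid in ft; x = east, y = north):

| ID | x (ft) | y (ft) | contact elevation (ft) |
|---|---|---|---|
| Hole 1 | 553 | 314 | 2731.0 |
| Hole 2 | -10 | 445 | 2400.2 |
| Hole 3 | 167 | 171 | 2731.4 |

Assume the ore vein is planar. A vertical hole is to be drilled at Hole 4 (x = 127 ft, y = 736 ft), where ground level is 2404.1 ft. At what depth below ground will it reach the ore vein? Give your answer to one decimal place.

238.5 ft

Two edge vectors: Hole 1→Hole 2 = (-563, 131, -330.8), Hole 1→Hole 3 = (-386, -143, 0.4).
Normal n = (Hole 1→Hole 2) × (Hole 1→Hole 3) = (-47252, 127914, 131075).
So ∂z/∂x = −n_x/n_z = 0.36050 and ∂z/∂y = −n_y/n_z = −0.97588.
Intercept c from Hole 1: 2731 − 199.35 + 306.43 = 2838.07.
At (127, 736): z_contact = 45.78 − 718.25 + 2838.07 = 2165.61 ft.
Depth below ground = 2404.1 − 2165.61 = 238.5 ft.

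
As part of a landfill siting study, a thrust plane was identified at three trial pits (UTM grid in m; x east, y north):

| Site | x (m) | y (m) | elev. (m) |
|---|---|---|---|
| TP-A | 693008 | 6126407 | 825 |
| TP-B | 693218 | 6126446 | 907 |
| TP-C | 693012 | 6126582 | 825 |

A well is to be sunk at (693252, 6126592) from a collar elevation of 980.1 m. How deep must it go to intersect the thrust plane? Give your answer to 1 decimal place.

Let the plane be z = a·x + b·y + c.
TP-B−TP-A: 210a + 39b = 82;  TP-C−TP-A: 4a + 175b = 0.
Solving gives a = 0.392140788, b = −0.008963218.
Then c = 825 − a·693008 − b·6126407 = −216019.38.
At (693252, 6126592): z_contact = 271852.39 − 54913.98 − 216019.38 = 919.02 m.
Depth below ground = 980.1 − 919.02 = 61.1 m.

61.1 m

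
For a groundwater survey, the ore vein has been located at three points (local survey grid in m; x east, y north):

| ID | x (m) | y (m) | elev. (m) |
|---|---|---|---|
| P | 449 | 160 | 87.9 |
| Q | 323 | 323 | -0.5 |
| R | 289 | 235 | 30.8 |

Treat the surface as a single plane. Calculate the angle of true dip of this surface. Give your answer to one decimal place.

24.1°

Let the plane be z = a·x + b·y + c.
Q−P: −126a + 163b = −88.4;  R−P: −160a + 75b = −57.1.
Solving gives a = 0.16099, b = −0.41788.
Gradient magnitude |∇z| = √(a² + b²) = √(0.02592 + 0.17463) = 0.44782.
True dip = arctan(0.44782) = 24.1°, dipping toward NNW (azimuth ≈ 339°).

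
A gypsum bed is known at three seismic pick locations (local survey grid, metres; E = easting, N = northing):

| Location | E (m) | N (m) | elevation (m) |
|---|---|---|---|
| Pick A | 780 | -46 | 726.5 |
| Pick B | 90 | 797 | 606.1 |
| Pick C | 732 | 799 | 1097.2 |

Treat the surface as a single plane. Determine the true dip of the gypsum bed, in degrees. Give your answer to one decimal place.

42.1°

Two edge vectors: Pick A→Pick B = (-690, 843, -120.4), Pick A→Pick C = (-48, 845, 370.7).
Normal n = (Pick A→Pick B) × (Pick A→Pick C) = (414238.1, 261562.2, -542586).
So ∂z/∂E = −n_x/n_z = 0.76345 and ∂z/∂N = −n_y/n_z = 0.48207.
Gradient magnitude |∇z| = √(a² + b²) = √(0.58286 + 0.23239) = 0.90291.
True dip = arctan(0.90291) = 42.1°, dipping toward WSW (azimuth ≈ 238°).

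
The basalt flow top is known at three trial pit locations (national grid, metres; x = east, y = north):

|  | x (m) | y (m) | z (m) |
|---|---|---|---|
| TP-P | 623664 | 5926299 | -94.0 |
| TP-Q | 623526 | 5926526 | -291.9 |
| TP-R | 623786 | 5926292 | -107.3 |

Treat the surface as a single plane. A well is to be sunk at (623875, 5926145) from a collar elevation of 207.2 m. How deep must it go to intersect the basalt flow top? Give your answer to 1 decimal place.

Two edge vectors: TP-P→TP-Q = (-138, 227, -197.9), TP-P→TP-R = (122, -7, -13.3).
Normal n = (TP-P→TP-Q) × (TP-P→TP-R) = (-4404.4, -25979.2, -26728).
So ∂z/∂x = −n_x/n_z = −0.164785992 and ∂z/∂y = −n_y/n_z = −0.971984436.
Intercept c from TP-P: -94 + 102771.09 + 5760270.39 = 5862947.48.
At (623875, 5926145): z_contact = −102805.86 − 5760120.70 + 5862947.48 = 20.92 m.
Depth below ground = 207.2 − 20.92 = 186.3 m.

186.3 m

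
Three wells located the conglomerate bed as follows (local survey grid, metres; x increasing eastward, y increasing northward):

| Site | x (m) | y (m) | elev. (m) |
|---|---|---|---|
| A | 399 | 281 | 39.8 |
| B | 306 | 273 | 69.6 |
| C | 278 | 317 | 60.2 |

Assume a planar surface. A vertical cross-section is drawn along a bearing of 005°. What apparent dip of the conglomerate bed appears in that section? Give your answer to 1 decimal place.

22.7°

Two edge vectors: A→B = (-93, -8, 29.8), A→C = (-121, 36, 20.4).
Normal n = (A→B) × (A→C) = (-1236, -1708.6, -4316).
So ∂z/∂x = −n_x/n_z = −0.28638 and ∂z/∂y = −n_y/n_z = −0.39588.
Unit vector along 005° is (sin 5°, cos 5°) = (0.0872, 0.9962).
Slope in that direction = a·(0.0872) + b·(0.9962) = −0.41933.
Apparent dip = arctan|0.41933| = 22.7° (true dip is 26.0°, so apparent ≤ true as expected).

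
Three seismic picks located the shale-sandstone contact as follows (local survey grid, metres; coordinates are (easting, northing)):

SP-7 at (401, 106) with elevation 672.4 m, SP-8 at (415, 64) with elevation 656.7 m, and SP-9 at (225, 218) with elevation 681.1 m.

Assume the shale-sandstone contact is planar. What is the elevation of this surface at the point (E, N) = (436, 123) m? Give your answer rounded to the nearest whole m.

Let the plane be z = a·E + b·N + c.
SP-8−SP-7: 14a − 42b = −15.7;  SP-9−SP-7: −176a + 112b = 8.7.
Solving gives a = 0.23918, b = 0.45354.
Then c = 672.4 − a·401 − b·106 = 528.41.
At (436, 123): z = 104.3 + 55.8 + 528.41 = 688.5 m.

688 m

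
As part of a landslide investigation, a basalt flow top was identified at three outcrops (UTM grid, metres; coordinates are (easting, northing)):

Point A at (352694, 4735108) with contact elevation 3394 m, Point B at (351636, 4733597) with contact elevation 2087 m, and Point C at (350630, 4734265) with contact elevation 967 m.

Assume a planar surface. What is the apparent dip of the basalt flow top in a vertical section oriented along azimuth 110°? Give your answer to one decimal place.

Let the plane be z = a·E + b·N + c.
Point B−Point A: −1058a − 1511b = −1307;  Point C−Point A: −2064a − 843b = −2427.
Solving gives a = 1.15205, b = 0.05833.
Unit vector along 110° is (sin 110°, cos 110°) = (0.9397, -0.3420).
Slope in that direction = a·(0.9397) + b·(-0.3420) = 1.06262.
Apparent dip = arctan|1.06262| = 46.7° (true dip is 49.1°, so apparent ≤ true as expected).

46.7°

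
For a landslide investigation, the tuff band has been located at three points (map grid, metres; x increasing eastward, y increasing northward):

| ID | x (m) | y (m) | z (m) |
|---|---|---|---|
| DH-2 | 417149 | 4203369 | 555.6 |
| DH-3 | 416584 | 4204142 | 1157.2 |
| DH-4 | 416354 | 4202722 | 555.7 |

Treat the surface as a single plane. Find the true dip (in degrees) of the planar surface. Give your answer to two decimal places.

32.18°

Let the plane be z = a·x + b·y + c.
DH-3−DH-2: −565a + 773b = 601.6;  DH-4−DH-2: −795a − 647b = 0.1.
Solving gives a = −0.39722, b = 0.48793.
Gradient magnitude |∇z| = √(a² + b²) = √(0.15778 + 0.23808) = 0.62917.
True dip = arctan(0.62917) = 32.18°, dipping toward SE (azimuth ≈ 141°).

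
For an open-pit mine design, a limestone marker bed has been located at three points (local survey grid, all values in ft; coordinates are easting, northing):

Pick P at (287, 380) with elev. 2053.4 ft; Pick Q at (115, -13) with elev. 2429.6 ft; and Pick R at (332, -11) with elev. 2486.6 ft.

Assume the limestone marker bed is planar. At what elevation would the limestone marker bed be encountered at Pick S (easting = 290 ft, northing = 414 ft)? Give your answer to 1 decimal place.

2017.6 ft

Two edge vectors: Pick P→Pick Q = (-172, -393, 376.2), Pick P→Pick R = (45, -391, 433.2).
Normal n = (Pick P→Pick Q) × (Pick P→Pick R) = (-23153.4, 91439.4, 84937).
So ∂z/∂easting = −n_x/n_z = 0.27259 and ∂z/∂northing = −n_y/n_z = −1.07656.
Intercept c from Pick P: 2053.4 − 78.23 + 409.09 = 2384.26.
At (290, 414): z = 79.1 − 445.7 + 2384.26 = 2017.6 ft.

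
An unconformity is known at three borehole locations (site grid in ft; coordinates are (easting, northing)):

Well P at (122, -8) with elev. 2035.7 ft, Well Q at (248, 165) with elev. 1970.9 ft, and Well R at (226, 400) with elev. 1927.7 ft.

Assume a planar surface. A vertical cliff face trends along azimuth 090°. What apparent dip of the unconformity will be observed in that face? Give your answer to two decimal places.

Let the plane be z = a·E + b·N + c.
Well Q−Well P: 126a + 173b = −64.8;  Well R−Well P: 104a + 408b = −108.
Solving gives a = −0.23206, b = −0.20555.
Unit vector along 090° is (sin 90°, cos 90°) = (1.0000, 0.0000).
Slope in that direction = a·(1.0000) + b·(0.0000) = −0.23206.
Apparent dip = arctan|0.23206| = 13.06° (true dip is 17.2°, so apparent ≤ true as expected).

13.06°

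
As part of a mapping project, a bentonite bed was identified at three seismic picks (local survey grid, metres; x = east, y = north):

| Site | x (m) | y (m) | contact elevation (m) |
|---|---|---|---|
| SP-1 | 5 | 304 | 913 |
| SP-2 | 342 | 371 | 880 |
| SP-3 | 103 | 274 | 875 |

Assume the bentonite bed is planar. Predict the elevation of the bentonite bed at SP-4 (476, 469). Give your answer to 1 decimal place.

Let the plane be z = a·x + b·y + c.
SP-2−SP-1: 337a + 67b = −33;  SP-3−SP-1: 98a − 30b = −38.
Solving gives a = −0.21204, b = 0.57400.
Then c = 913 − a·5 − b·304 = 739.56.
At (476, 469): z = −100.9 + 269.2 + 739.56 = 907.8 m.

907.8 m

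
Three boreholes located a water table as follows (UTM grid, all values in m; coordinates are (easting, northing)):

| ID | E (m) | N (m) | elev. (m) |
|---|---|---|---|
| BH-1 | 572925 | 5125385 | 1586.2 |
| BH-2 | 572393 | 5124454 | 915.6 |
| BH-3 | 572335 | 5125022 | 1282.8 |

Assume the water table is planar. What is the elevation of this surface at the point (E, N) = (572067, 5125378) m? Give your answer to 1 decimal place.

1487.6 m

Let the plane be z = a·E + b·N + c.
BH-2−BH-1: −532a − 931b = −670.6;  BH-3−BH-1: −590a − 363b = −303.4.
Solving gives a = 0.109602610, b = 0.657670689.
Then c = 1586.2 − a·572925 − b·5125385 = −3432023.36.
At (572067, 5125378): z = 62700.0 + 3370810.9 − 3432023.36 = 1487.6 m.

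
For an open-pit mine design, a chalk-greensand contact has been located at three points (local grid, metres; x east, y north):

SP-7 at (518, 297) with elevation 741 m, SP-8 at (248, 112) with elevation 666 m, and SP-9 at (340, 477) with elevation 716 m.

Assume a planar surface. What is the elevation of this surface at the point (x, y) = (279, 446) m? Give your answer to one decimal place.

699.9 m

Two edge vectors: SP-7→SP-8 = (-270, -185, -75), SP-7→SP-9 = (-178, 180, -25).
Normal n = (SP-7→SP-8) × (SP-7→SP-9) = (18125, 6600, -81530).
So ∂z/∂x = −n_x/n_z = 0.22231 and ∂z/∂y = −n_y/n_z = 0.08095.
Intercept c from SP-7: 741 − 115.16 − 24.04 = 601.80.
At (279, 446): z = 62.0 + 36.1 + 601.80 = 699.9 m.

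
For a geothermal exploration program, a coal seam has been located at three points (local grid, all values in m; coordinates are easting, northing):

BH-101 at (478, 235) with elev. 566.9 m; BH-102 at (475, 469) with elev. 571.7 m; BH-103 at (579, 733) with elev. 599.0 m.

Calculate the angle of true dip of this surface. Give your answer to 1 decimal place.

11.6°

Let the plane be z = a·easting + b·northing + c.
BH-102−BH-101: −3a + 234b = 4.8;  BH-103−BH-101: 101a + 498b = 32.1.
Solving gives a = 0.20380, b = 0.02313.
Gradient magnitude |∇z| = √(a² + b²) = √(0.04153 + 0.00053) = 0.20510.
True dip = arctan(0.20510) = 11.6°, dipping toward W (azimuth ≈ 264°).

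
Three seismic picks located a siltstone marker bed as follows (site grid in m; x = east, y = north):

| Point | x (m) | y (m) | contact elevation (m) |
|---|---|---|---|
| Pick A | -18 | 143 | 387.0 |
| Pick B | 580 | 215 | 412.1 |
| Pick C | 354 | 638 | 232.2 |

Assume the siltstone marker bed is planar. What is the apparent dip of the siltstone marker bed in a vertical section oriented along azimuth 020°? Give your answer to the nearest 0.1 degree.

18.0°

Two edge vectors: Pick A→Pick B = (598, 72, 25.1), Pick A→Pick C = (372, 495, -154.8).
Normal n = (Pick A→Pick B) × (Pick A→Pick C) = (-23570.1, 101907.6, 269226).
So ∂z/∂x = −n_x/n_z = 0.08755 and ∂z/∂y = −n_y/n_z = −0.37852.
Unit vector along 020° is (sin 20°, cos 20°) = (0.3420, 0.9397).
Slope in that direction = a·(0.3420) + b·(0.9397) = −0.32575.
Apparent dip = arctan|0.32575| = 18.0° (true dip is 21.2°, so apparent ≤ true as expected).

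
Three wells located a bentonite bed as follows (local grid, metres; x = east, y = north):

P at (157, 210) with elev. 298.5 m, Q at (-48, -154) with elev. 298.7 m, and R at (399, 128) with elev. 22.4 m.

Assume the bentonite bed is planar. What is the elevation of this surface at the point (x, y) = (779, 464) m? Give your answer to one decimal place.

-160.6 m

Let the plane be z = a·x + b·y + c.
Q−P: −205a − 364b = 0.2;  R−P: 242a − 82b = −276.1.
Solving gives a = −0.95823, b = 0.53912.
Then c = 298.5 − a·157 − b·210 = 335.73.
At (779, 464): z = −746.5 + 250.1 + 335.73 = -160.6 m.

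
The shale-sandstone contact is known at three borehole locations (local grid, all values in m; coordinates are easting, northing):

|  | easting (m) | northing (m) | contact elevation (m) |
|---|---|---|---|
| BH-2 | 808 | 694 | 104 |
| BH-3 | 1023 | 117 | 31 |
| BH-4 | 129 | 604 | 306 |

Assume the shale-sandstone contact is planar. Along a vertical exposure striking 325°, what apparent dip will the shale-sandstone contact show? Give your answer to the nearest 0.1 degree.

10.4°

Two edge vectors: BH-2→BH-3 = (215, -577, -73), BH-2→BH-4 = (-679, -90, 202).
Normal n = (BH-2→BH-3) × (BH-2→BH-4) = (-123124, 6137, -411133).
So ∂z/∂easting = −n_x/n_z = −0.29947 and ∂z/∂northing = −n_y/n_z = 0.01493.
Unit vector along 325° is (sin 325°, cos 325°) = (-0.5736, 0.8192).
Slope in that direction = a·(-0.5736) + b·(0.8192) = 0.18400.
Apparent dip = arctan|0.18400| = 10.4° (true dip is 16.7°, so apparent ≤ true as expected).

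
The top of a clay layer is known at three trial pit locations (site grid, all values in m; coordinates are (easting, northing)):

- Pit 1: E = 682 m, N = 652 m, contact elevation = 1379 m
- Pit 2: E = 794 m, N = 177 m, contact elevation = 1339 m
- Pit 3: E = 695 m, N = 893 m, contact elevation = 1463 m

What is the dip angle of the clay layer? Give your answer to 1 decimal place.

43.8°

Let the plane be z = a·E + b·N + c.
Pit 2−Pit 1: 112a − 475b = −40;  Pit 3−Pit 1: 13a + 241b = 84.
Solving gives a = 0.91235, b = 0.29933.
Gradient magnitude |∇z| = √(a² + b²) = √(0.83239 + 0.08960) = 0.96020.
True dip = arctan(0.96020) = 43.8°, dipping toward WSW (azimuth ≈ 252°).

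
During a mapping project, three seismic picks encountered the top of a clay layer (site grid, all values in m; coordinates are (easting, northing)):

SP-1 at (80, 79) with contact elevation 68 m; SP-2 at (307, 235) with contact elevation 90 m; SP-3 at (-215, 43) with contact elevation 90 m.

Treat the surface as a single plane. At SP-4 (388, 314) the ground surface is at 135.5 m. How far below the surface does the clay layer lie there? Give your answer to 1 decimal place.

Two edge vectors: SP-1→SP-2 = (227, 156, 22), SP-1→SP-3 = (-295, -36, 22).
Normal n = (SP-1→SP-2) × (SP-1→SP-3) = (4224, -11484, 37848).
So ∂z/∂E = −n_x/n_z = −0.11160 and ∂z/∂N = −n_y/n_z = 0.30342.
Intercept c from SP-1: 68 + 8.93 − 23.97 = 52.96.
At (388, 314): z_contact = −43.30 + 95.28 + 52.96 = 104.93 m.
Depth below ground = 135.5 − 104.93 = 30.6 m.

30.6 m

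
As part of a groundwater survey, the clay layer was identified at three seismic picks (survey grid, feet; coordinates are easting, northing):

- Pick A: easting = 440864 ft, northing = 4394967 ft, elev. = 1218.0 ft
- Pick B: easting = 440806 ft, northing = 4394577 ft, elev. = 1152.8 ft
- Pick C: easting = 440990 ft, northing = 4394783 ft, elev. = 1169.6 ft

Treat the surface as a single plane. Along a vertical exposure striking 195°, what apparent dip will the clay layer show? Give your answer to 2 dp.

Two edge vectors: Pick A→Pick B = (-58, -390, -65.2), Pick A→Pick C = (126, -184, -48.4).
Normal n = (Pick A→Pick B) × (Pick A→Pick C) = (6879.2, -11022.4, 59812).
So ∂z/∂easting = −n_x/n_z = −0.11501 and ∂z/∂northing = −n_y/n_z = 0.18428.
Unit vector along 195° is (sin 195°, cos 195°) = (-0.2588, -0.9659).
Slope in that direction = a·(-0.2588) + b·(-0.9659) = −0.14824.
Apparent dip = arctan|0.14824| = 8.43° (true dip is 12.3°, so apparent ≤ true as expected).

8.43°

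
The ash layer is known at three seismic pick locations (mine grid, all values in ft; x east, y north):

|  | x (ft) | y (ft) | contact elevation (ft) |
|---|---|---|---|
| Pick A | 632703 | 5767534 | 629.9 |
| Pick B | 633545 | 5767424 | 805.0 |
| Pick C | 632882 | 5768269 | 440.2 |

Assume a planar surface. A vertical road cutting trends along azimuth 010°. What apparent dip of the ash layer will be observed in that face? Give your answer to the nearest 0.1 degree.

Let the plane be z = a·x + b·y + c.
Pick B−Pick A: 842a − 110b = 175.1;  Pick C−Pick A: 179a + 735b = −189.7.
Solving gives a = 0.16887, b = −0.29922.
Unit vector along 010° is (sin 10°, cos 10°) = (0.1736, 0.9848).
Slope in that direction = a·(0.1736) + b·(0.9848) = −0.26535.
Apparent dip = arctan|0.26535| = 14.9° (true dip is 19.0°, so apparent ≤ true as expected).

14.9°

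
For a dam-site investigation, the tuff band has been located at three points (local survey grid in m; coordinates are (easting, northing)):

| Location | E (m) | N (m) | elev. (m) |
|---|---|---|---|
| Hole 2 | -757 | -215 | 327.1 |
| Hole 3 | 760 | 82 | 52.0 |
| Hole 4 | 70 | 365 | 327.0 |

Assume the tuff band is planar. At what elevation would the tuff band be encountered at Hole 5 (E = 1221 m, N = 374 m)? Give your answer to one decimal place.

40.7 m

Two edge vectors: Hole 2→Hole 3 = (1517, 297, -275.1), Hole 2→Hole 4 = (827, 580, -0.1).
Normal n = (Hole 2→Hole 3) × (Hole 2→Hole 4) = (159528.3, -227356, 634241).
So ∂z/∂E = −n_x/n_z = −0.251526 and ∂z/∂N = −n_y/n_z = 0.358469.
Intercept c from Hole 2: 327.1 − 190.41 + 77.07 = 213.77.
At (1221, 374): z = −307.1 + 134.1 + 213.77 = 40.7 m.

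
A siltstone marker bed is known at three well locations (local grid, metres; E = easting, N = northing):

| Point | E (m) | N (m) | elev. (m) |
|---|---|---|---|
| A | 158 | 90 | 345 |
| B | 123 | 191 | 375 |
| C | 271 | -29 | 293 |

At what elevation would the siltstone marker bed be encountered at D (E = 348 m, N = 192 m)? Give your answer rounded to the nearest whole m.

Let the plane be z = a·E + b·N + c.
B−A: −35a + 101b = 30;  C−A: 113a − 119b = −52.
Solving gives a = −0.23206, b = 0.21661.
Then c = 345 − a·158 − b·90 = 362.17.
At (348, 192): z = −80.8 + 41.6 + 362.17 = 323.0 m.

323 m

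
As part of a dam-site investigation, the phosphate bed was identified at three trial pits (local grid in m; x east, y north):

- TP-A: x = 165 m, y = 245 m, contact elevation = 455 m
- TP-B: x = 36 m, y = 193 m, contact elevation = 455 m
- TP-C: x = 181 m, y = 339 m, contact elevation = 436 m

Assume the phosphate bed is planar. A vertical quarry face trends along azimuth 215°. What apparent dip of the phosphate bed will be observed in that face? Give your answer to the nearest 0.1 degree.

Two edge vectors: TP-A→TP-B = (-129, -52, 0), TP-A→TP-C = (16, 94, -19).
Normal n = (TP-A→TP-B) × (TP-A→TP-C) = (988, -2451, -11294).
So ∂z/∂x = −n_x/n_z = 0.08748 and ∂z/∂y = −n_y/n_z = −0.21702.
Unit vector along 215° is (sin 215°, cos 215°) = (-0.5736, -0.8192).
Slope in that direction = a·(-0.5736) + b·(-0.8192) = 0.12759.
Apparent dip = arctan|0.12759| = 7.3° (true dip is 13.2°, so apparent ≤ true as expected).

7.3°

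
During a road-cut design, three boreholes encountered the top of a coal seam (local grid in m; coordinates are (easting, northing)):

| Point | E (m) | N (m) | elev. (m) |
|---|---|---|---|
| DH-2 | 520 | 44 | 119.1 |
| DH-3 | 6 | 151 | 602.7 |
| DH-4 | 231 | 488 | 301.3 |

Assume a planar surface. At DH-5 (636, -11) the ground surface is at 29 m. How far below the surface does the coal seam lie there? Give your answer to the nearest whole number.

12 m

Two edge vectors: DH-2→DH-3 = (-514, 107, 483.6), DH-2→DH-4 = (-289, 444, 182.2).
Normal n = (DH-2→DH-3) × (DH-2→DH-4) = (-195223, -46109.6, -197293).
So ∂z/∂E = −n_x/n_z = −0.98951 and ∂z/∂N = −n_y/n_z = −0.23371.
Intercept c from DH-2: 119.1 + 514.54 + 10.28 = 643.93.
At (636, -11): z_contact = −629.3 + 2.6 + 643.93 = 17.2 m.
Depth below ground = 29 − 17.2 = 12 m.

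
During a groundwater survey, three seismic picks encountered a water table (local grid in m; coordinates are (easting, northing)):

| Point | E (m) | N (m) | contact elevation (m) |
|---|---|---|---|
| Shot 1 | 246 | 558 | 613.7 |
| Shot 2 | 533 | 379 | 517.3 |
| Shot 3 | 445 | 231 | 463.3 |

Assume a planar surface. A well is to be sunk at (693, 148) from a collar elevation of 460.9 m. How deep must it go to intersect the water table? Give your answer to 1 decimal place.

Let the plane be z = a·E + b·N + c.
Shot 2−Shot 1: 287a − 179b = −96.4;  Shot 3−Shot 1: 199a − 327b = −150.4.
Solving gives a = −0.07902, b = 0.41185.
Then c = 613.7 − a·246 − b·558 = 403.33.
At (693, 148): z_contact = −54.76 + 60.95 + 403.33 = 409.52 m.
Depth below ground = 460.9 − 409.52 = 51.4 m.

51.4 m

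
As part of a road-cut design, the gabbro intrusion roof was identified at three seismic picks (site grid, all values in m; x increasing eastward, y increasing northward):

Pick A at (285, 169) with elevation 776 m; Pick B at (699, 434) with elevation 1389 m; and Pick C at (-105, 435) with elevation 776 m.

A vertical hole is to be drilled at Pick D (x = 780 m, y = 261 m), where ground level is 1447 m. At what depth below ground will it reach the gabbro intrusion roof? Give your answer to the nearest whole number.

Let the plane be z = a·x + b·y + c.
Pick B−Pick A: 414a + 265b = 613;  Pick C−Pick A: −390a + 266b = 0.
Solving gives a = 0.76383, b = 1.11990.
Then c = 776 − a·285 − b·169 = 369.04.
At (780, 261): z_contact = 595.8 + 292.3 + 369.04 = 1257.1 m.
Depth below ground = 1447 − 1257.1 = 190 m.

190 m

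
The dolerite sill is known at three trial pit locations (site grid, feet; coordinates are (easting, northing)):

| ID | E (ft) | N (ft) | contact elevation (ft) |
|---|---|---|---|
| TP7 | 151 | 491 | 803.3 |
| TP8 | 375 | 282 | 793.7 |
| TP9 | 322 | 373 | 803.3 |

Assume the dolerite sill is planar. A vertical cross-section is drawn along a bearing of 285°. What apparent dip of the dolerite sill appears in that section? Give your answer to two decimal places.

4.11°

Let the plane be z = a·E + b·N + c.
TP8−TP7: 224a − 209b = −9.6;  TP9−TP7: 171a − 118b = 0.
Solving gives a = 0.12171, b = 0.17638.
Unit vector along 285° is (sin 285°, cos 285°) = (-0.9659, 0.2588).
Slope in that direction = a·(-0.9659) + b·(0.2588) = −0.07192.
Apparent dip = arctan|0.07192| = 4.11° (true dip is 12.1°, so apparent ≤ true as expected).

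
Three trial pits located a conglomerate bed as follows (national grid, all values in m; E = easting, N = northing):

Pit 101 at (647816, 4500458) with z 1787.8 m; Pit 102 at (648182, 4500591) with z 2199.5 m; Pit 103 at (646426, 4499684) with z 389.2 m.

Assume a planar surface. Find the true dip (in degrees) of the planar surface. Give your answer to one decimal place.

Two edge vectors: Pit 101→Pit 102 = (366, 133, 411.7), Pit 101→Pit 103 = (-1390, -774, -1398.6).
Normal n = (Pit 101→Pit 102) × (Pit 101→Pit 103) = (132642, -60375.4, -98414).
So ∂z/∂E = −n_x/n_z = 1.34780 and ∂z/∂N = −n_y/n_z = −0.61348.
Gradient magnitude |∇z| = √(a² + b²) = √(1.81655 + 0.37636) = 1.48085.
True dip = arctan(1.48085) = 56.0°, dipping toward WNW (azimuth ≈ 294°).

56.0°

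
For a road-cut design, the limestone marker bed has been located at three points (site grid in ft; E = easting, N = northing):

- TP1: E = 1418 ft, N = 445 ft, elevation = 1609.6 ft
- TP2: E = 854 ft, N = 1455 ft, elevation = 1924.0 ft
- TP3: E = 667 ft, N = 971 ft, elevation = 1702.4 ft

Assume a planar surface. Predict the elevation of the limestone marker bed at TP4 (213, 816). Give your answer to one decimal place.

1570.3 ft

Two edge vectors: TP1→TP2 = (-564, 1010, 314.4), TP1→TP3 = (-751, 526, 92.8).
Normal n = (TP1→TP2) × (TP1→TP3) = (-71646.4, -183775.2, 461846).
So ∂z/∂E = −n_x/n_z = 0.155130 and ∂z/∂N = −n_y/n_z = 0.397914.
Intercept c from TP1: 1609.6 − 219.98 − 177.07 = 1212.55.
At (213, 816): z = 33.0 + 324.7 + 1212.55 = 1570.3 ft.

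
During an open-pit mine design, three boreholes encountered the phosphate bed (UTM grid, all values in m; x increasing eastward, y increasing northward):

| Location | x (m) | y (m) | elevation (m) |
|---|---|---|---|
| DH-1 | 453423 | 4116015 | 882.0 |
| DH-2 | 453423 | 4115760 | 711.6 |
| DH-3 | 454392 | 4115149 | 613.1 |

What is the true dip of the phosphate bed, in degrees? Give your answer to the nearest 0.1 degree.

Two edge vectors: DH-1→DH-2 = (0, -255, -170.4), DH-1→DH-3 = (969, -866, -268.9).
Normal n = (DH-1→DH-2) × (DH-1→DH-3) = (-78996.9, -165117.6, 247095).
So ∂z/∂x = −n_x/n_z = 0.31970 and ∂z/∂y = −n_y/n_z = 0.66824.
Gradient magnitude |∇z| = √(a² + b²) = √(0.10221 + 0.44654) = 0.74078.
True dip = arctan(0.74078) = 36.5°, dipping toward SSW (azimuth ≈ 206°).

36.5°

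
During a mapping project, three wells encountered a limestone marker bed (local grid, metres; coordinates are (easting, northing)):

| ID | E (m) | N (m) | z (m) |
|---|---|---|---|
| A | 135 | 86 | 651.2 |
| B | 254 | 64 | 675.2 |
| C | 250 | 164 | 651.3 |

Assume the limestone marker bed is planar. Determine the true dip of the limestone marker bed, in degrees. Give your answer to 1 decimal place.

15.7°

Two edge vectors: A→B = (119, -22, 24), A→C = (115, 78, 0.1).
Normal n = (A→B) × (A→C) = (-1874.2, 2748.1, 11812).
So ∂z/∂E = −n_x/n_z = 0.15867 and ∂z/∂N = −n_y/n_z = −0.23265.
Gradient magnitude |∇z| = √(a² + b²) = √(0.02518 + 0.05413) = 0.28161.
True dip = arctan(0.28161) = 15.7°, dipping toward NW (azimuth ≈ 326°).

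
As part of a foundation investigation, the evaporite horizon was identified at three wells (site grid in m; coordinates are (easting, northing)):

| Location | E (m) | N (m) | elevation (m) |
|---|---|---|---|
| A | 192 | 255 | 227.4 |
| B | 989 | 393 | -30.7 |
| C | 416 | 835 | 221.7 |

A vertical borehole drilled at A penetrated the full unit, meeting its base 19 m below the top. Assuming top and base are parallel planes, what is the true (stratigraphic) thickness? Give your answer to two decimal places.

17.84 m

Let the plane be z = a·E + b·N + c.
B−A: 797a + 138b = −258.1;  C−A: 224a + 580b = −5.7.
Solving gives a = −0.34522, b = 0.12350.
|∇z| = √(a²+b²) = 0.36665, so dip δ = arctan(0.36665) = 20.14°.
True thickness = vertical thickness × cos δ = 19 × cos 20.14° = 17.84 m.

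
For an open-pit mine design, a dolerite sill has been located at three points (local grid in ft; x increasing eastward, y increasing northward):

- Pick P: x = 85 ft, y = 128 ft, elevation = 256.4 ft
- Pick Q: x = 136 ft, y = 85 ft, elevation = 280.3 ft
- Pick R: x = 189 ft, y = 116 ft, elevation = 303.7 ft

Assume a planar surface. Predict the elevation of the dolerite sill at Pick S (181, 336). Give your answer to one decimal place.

Two edge vectors: Pick P→Pick Q = (51, -43, 23.9), Pick P→Pick R = (104, -12, 47.3).
Normal n = (Pick P→Pick Q) × (Pick P→Pick R) = (-1747.1, 73.3, 3860).
So ∂z/∂x = −n_x/n_z = 0.45262 and ∂z/∂y = −n_y/n_z = −0.01899.
Intercept c from Pick P: 256.4 − 38.47 + 2.43 = 220.36.
At (181, 336): z = 81.9 − 6.4 + 220.36 = 295.9 ft.

295.9 ft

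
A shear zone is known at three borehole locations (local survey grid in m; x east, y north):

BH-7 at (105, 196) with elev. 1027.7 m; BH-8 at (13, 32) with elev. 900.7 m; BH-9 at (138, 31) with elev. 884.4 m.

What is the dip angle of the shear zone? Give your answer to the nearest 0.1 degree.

Let the plane be z = a·x + b·y + c.
BH-8−BH-7: −92a − 164b = −127;  BH-9−BH-7: 33a − 165b = −143.3.
Solving gives a = −0.12365, b = 0.84375.
Gradient magnitude |∇z| = √(a² + b²) = √(0.01529 + 0.71192) = 0.85277.
True dip = arctan(0.85277) = 40.5°, dipping toward S (azimuth ≈ 172°).

40.5°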